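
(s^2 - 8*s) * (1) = s^2 - 8*s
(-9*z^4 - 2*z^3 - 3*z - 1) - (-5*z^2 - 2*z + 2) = -9*z^4 - 2*z^3 + 5*z^2 - z - 3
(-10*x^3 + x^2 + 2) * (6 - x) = 10*x^4 - 61*x^3 + 6*x^2 - 2*x + 12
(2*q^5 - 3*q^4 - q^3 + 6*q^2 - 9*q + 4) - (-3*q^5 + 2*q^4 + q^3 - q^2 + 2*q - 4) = 5*q^5 - 5*q^4 - 2*q^3 + 7*q^2 - 11*q + 8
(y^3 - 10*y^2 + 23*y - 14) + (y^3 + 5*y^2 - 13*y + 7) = 2*y^3 - 5*y^2 + 10*y - 7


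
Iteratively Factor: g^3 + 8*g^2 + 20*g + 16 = (g + 2)*(g^2 + 6*g + 8) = (g + 2)*(g + 4)*(g + 2)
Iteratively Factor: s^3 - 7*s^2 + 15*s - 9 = (s - 1)*(s^2 - 6*s + 9) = (s - 3)*(s - 1)*(s - 3)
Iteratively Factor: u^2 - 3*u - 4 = (u - 4)*(u + 1)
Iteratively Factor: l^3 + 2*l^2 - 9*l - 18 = (l - 3)*(l^2 + 5*l + 6) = (l - 3)*(l + 3)*(l + 2)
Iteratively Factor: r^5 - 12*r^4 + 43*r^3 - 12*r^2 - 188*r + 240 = (r - 5)*(r^4 - 7*r^3 + 8*r^2 + 28*r - 48) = (r - 5)*(r - 3)*(r^3 - 4*r^2 - 4*r + 16) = (r - 5)*(r - 3)*(r - 2)*(r^2 - 2*r - 8) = (r - 5)*(r - 3)*(r - 2)*(r + 2)*(r - 4)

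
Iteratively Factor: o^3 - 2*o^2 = (o)*(o^2 - 2*o) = o*(o - 2)*(o)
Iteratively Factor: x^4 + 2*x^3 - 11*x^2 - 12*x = (x + 4)*(x^3 - 2*x^2 - 3*x) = (x + 1)*(x + 4)*(x^2 - 3*x) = x*(x + 1)*(x + 4)*(x - 3)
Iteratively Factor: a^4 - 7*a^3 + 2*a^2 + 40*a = (a - 5)*(a^3 - 2*a^2 - 8*a) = (a - 5)*(a - 4)*(a^2 + 2*a) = (a - 5)*(a - 4)*(a + 2)*(a)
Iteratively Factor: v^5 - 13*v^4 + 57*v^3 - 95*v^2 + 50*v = (v - 5)*(v^4 - 8*v^3 + 17*v^2 - 10*v) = (v - 5)*(v - 1)*(v^3 - 7*v^2 + 10*v) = v*(v - 5)*(v - 1)*(v^2 - 7*v + 10) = v*(v - 5)*(v - 2)*(v - 1)*(v - 5)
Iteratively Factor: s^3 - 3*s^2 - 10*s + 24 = (s - 4)*(s^2 + s - 6) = (s - 4)*(s + 3)*(s - 2)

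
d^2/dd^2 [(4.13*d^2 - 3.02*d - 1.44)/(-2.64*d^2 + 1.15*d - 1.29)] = (-2.8421709430404e-14*d^4 + 17.019024*d^3 + 144.608112*d^2 - 87.940512*d - 10.784454)/(18.399744*d^6 - 24.04512*d^5 + 37.446552*d^4 - 25.019515*d^3 + 18.297747*d^2 - 5.741145*d + 2.146689)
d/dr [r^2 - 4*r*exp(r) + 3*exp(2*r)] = -4*r*exp(r) + 2*r + 6*exp(2*r) - 4*exp(r)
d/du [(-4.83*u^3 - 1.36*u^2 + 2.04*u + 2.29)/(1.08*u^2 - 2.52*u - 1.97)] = (-5.2164*u^4 + 24.3432*u^3 + 29.7693*u^2 + 0.412*u + 1.752)/(1.1664*u^4 - 5.4432*u^3 + 2.0952*u^2 + 9.9288*u + 3.8809)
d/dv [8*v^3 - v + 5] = 24*v^2 - 1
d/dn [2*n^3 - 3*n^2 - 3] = 6*n*(n - 1)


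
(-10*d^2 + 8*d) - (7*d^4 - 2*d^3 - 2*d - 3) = -7*d^4 + 2*d^3 - 10*d^2 + 10*d + 3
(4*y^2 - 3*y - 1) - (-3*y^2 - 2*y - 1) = 7*y^2 - y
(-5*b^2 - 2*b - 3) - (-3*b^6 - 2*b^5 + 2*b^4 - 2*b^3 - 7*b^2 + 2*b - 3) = 3*b^6 + 2*b^5 - 2*b^4 + 2*b^3 + 2*b^2 - 4*b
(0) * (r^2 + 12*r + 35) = 0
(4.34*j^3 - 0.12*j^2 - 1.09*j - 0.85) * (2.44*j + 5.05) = 10.5896*j^4 + 21.6242*j^3 - 3.2656*j^2 - 7.5785*j - 4.2925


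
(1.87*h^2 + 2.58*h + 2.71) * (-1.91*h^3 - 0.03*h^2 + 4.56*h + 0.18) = -3.5717*h^5 - 4.9839*h^4 + 3.2737*h^3 + 12.0201*h^2 + 12.822*h + 0.4878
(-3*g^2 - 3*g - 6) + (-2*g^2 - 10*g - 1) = -5*g^2 - 13*g - 7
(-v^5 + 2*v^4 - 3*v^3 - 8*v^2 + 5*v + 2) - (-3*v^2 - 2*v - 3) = -v^5 + 2*v^4 - 3*v^3 - 5*v^2 + 7*v + 5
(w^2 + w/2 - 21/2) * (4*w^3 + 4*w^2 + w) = 4*w^5 + 6*w^4 - 39*w^3 - 83*w^2/2 - 21*w/2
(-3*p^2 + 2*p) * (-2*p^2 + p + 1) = 6*p^4 - 7*p^3 - p^2 + 2*p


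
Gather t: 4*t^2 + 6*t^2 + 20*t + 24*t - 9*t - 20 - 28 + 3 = 10*t^2 + 35*t - 45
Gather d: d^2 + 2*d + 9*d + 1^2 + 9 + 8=d^2 + 11*d + 18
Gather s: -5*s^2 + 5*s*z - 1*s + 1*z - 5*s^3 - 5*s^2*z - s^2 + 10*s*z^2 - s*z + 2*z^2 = -5*s^3 + s^2*(-5*z - 6) + s*(10*z^2 + 4*z - 1) + 2*z^2 + z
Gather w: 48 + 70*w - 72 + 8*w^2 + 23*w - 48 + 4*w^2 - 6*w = 12*w^2 + 87*w - 72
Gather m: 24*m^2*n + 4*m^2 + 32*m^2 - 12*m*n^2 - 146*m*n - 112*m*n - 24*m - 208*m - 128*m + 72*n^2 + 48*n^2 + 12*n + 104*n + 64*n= m^2*(24*n + 36) + m*(-12*n^2 - 258*n - 360) + 120*n^2 + 180*n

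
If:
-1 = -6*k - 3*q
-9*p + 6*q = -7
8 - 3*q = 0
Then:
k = -7/6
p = 23/9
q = 8/3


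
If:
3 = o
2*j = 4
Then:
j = 2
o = 3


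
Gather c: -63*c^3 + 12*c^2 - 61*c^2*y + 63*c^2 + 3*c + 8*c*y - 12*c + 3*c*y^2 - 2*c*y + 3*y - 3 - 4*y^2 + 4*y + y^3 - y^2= -63*c^3 + c^2*(75 - 61*y) + c*(3*y^2 + 6*y - 9) + y^3 - 5*y^2 + 7*y - 3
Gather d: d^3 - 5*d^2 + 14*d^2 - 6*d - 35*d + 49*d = d^3 + 9*d^2 + 8*d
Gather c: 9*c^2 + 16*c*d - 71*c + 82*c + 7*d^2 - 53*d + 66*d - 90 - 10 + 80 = 9*c^2 + c*(16*d + 11) + 7*d^2 + 13*d - 20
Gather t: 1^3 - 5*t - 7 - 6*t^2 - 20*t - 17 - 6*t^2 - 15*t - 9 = -12*t^2 - 40*t - 32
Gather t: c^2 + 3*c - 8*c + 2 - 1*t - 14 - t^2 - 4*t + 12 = c^2 - 5*c - t^2 - 5*t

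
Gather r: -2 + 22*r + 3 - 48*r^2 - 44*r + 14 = -48*r^2 - 22*r + 15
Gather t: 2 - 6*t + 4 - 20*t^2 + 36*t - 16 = -20*t^2 + 30*t - 10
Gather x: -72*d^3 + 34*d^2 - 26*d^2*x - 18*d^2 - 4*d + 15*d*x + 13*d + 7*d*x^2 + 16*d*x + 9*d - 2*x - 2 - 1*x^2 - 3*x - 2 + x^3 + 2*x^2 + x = -72*d^3 + 16*d^2 + 18*d + x^3 + x^2*(7*d + 1) + x*(-26*d^2 + 31*d - 4) - 4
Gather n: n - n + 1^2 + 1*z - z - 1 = 0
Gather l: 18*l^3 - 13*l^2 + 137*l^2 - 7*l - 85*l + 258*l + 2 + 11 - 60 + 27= 18*l^3 + 124*l^2 + 166*l - 20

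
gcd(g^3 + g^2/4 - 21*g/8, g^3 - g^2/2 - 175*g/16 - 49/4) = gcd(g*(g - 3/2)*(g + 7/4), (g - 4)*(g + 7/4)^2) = g + 7/4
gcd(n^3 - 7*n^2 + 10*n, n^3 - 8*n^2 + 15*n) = n^2 - 5*n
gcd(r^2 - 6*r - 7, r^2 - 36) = 1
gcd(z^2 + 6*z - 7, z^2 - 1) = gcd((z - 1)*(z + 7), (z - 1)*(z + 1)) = z - 1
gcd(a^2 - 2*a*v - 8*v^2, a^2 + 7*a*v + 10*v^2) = a + 2*v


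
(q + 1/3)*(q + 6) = q^2 + 19*q/3 + 2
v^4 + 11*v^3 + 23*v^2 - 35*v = v*(v - 1)*(v + 5)*(v + 7)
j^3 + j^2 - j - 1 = (j - 1)*(j + 1)^2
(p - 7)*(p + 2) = p^2 - 5*p - 14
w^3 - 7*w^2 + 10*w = w*(w - 5)*(w - 2)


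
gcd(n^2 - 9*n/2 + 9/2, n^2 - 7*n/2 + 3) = n - 3/2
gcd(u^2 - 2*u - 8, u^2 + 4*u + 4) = u + 2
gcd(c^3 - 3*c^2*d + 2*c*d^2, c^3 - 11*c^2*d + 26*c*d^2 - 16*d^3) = c^2 - 3*c*d + 2*d^2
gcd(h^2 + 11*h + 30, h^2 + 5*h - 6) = h + 6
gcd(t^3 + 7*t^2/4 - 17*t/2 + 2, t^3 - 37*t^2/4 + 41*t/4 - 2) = t - 1/4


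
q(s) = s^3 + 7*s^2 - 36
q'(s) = 3*s^2 + 14*s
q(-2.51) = -7.71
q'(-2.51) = -16.24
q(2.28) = 12.24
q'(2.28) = 47.52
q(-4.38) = 14.26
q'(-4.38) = -3.77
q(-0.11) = -35.92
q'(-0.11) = -1.50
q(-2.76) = -3.70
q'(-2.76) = -15.79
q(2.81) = 41.46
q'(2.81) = 63.03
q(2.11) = 4.56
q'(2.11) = 42.90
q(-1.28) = -26.63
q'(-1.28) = -13.00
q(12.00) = 2700.00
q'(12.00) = 600.00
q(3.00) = 54.00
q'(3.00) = 69.00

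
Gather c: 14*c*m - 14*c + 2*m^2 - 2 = c*(14*m - 14) + 2*m^2 - 2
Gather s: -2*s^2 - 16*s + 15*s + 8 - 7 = -2*s^2 - s + 1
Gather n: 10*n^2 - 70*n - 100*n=10*n^2 - 170*n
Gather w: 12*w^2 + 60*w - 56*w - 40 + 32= 12*w^2 + 4*w - 8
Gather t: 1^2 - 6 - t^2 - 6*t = -t^2 - 6*t - 5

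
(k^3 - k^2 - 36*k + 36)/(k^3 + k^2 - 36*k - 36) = (k - 1)/(k + 1)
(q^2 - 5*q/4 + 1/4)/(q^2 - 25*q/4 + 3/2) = (q - 1)/(q - 6)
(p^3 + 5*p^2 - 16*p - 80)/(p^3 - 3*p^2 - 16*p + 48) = (p + 5)/(p - 3)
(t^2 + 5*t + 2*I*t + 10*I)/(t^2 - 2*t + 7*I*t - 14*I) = (t^2 + t*(5 + 2*I) + 10*I)/(t^2 + t*(-2 + 7*I) - 14*I)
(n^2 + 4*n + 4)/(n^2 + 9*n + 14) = (n + 2)/(n + 7)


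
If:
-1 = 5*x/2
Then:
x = -2/5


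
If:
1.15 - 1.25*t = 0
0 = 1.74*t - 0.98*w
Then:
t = 0.92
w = 1.63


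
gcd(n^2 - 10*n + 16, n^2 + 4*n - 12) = n - 2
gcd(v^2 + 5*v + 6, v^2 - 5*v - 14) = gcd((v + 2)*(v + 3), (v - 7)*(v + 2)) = v + 2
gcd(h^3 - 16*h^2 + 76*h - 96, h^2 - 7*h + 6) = h - 6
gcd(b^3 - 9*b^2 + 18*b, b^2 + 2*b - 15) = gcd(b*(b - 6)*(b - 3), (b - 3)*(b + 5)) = b - 3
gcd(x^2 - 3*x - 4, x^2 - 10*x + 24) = x - 4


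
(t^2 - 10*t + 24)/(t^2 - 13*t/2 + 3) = 2*(t - 4)/(2*t - 1)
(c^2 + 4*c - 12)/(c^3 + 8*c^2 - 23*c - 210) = (c - 2)/(c^2 + 2*c - 35)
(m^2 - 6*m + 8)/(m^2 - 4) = (m - 4)/(m + 2)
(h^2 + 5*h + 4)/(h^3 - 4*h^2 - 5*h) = (h + 4)/(h*(h - 5))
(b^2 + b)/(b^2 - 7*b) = (b + 1)/(b - 7)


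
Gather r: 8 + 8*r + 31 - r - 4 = 7*r + 35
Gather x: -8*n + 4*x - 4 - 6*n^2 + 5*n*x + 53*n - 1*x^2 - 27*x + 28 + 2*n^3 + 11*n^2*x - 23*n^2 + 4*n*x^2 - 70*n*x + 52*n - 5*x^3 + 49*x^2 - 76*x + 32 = 2*n^3 - 29*n^2 + 97*n - 5*x^3 + x^2*(4*n + 48) + x*(11*n^2 - 65*n - 99) + 56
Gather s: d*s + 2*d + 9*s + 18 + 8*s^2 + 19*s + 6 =2*d + 8*s^2 + s*(d + 28) + 24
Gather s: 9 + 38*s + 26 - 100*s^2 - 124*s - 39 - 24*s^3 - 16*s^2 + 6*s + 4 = -24*s^3 - 116*s^2 - 80*s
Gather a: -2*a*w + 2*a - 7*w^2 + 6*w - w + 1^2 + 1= a*(2 - 2*w) - 7*w^2 + 5*w + 2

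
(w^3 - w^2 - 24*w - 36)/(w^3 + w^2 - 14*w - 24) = (w - 6)/(w - 4)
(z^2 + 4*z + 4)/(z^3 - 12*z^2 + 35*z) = (z^2 + 4*z + 4)/(z*(z^2 - 12*z + 35))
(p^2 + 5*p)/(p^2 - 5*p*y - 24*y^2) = p*(-p - 5)/(-p^2 + 5*p*y + 24*y^2)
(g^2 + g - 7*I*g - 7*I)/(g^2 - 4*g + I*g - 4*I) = (g^2 + g*(1 - 7*I) - 7*I)/(g^2 + g*(-4 + I) - 4*I)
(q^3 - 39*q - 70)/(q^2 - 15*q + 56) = (q^2 + 7*q + 10)/(q - 8)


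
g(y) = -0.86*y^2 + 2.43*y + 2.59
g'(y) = 2.43 - 1.72*y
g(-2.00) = -5.71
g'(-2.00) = 5.87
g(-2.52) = -8.99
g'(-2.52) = 6.76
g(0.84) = 4.02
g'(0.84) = 0.99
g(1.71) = 4.23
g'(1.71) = -0.51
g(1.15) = 4.25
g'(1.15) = 0.45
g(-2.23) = -7.11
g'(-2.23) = 6.27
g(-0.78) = 0.17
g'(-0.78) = 3.77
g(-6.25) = -46.19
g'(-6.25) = 13.18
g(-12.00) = -150.41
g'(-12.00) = 23.07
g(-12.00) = -150.41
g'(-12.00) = 23.07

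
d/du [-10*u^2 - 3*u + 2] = -20*u - 3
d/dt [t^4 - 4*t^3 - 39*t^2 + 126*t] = 4*t^3 - 12*t^2 - 78*t + 126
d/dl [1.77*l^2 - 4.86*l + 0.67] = 3.54*l - 4.86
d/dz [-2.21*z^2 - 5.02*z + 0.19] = -4.42*z - 5.02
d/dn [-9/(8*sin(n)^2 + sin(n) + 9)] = 9*(16*sin(n) + 1)*cos(n)/(8*sin(n)^2 + sin(n) + 9)^2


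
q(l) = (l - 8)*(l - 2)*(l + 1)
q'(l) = (l - 8)*(l - 2) + (l - 8)*(l + 1) + (l - 2)*(l + 1)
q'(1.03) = -9.36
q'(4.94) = -9.71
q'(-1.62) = 43.03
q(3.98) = -39.64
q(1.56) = 7.25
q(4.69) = -50.66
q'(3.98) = -18.12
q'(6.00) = 6.00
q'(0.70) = -5.13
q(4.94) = -53.44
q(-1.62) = -21.59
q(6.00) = -56.00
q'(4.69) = -12.43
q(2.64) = -12.49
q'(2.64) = -20.61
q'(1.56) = -14.78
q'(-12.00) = 654.00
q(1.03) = 13.72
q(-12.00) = -3080.00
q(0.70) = 16.13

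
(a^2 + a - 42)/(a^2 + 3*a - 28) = (a - 6)/(a - 4)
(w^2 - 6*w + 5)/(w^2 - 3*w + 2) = (w - 5)/(w - 2)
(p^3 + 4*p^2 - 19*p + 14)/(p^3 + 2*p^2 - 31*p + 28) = (p - 2)/(p - 4)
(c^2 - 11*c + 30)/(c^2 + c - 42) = (c - 5)/(c + 7)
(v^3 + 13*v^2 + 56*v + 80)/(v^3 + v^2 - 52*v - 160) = (v + 4)/(v - 8)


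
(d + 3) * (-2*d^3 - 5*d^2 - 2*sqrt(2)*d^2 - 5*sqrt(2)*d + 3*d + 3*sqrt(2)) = -2*d^4 - 11*d^3 - 2*sqrt(2)*d^3 - 11*sqrt(2)*d^2 - 12*d^2 - 12*sqrt(2)*d + 9*d + 9*sqrt(2)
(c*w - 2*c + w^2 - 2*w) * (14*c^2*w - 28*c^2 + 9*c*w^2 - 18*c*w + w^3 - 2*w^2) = 14*c^3*w^2 - 56*c^3*w + 56*c^3 + 23*c^2*w^3 - 92*c^2*w^2 + 92*c^2*w + 10*c*w^4 - 40*c*w^3 + 40*c*w^2 + w^5 - 4*w^4 + 4*w^3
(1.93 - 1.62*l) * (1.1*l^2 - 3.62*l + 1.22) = -1.782*l^3 + 7.9874*l^2 - 8.963*l + 2.3546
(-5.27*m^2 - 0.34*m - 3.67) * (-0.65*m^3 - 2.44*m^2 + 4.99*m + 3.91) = 3.4255*m^5 + 13.0798*m^4 - 23.0822*m^3 - 13.3475*m^2 - 19.6427*m - 14.3497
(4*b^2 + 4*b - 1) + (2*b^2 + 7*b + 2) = 6*b^2 + 11*b + 1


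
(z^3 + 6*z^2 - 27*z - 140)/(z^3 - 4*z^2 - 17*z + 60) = (z + 7)/(z - 3)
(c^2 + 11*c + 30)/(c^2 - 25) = (c + 6)/(c - 5)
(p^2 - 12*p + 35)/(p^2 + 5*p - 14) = (p^2 - 12*p + 35)/(p^2 + 5*p - 14)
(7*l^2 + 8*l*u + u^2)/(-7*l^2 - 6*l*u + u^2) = (7*l + u)/(-7*l + u)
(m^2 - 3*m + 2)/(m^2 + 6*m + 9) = (m^2 - 3*m + 2)/(m^2 + 6*m + 9)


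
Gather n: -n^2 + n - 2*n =-n^2 - n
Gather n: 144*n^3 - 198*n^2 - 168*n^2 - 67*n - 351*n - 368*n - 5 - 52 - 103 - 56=144*n^3 - 366*n^2 - 786*n - 216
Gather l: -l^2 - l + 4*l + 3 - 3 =-l^2 + 3*l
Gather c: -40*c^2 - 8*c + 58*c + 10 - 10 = -40*c^2 + 50*c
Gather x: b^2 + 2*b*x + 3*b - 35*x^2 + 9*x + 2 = b^2 + 3*b - 35*x^2 + x*(2*b + 9) + 2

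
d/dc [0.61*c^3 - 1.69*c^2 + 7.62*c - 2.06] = 1.83*c^2 - 3.38*c + 7.62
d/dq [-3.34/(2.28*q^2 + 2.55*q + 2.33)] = (15.2304*q + 8.517)/(2.28*q^2 + 2.55*q + 2.33)^2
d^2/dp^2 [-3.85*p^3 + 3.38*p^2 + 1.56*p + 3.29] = 6.76 - 23.1*p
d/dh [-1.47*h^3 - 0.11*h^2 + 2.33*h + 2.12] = -4.41*h^2 - 0.22*h + 2.33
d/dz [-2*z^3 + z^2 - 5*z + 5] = -6*z^2 + 2*z - 5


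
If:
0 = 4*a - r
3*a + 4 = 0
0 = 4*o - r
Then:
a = -4/3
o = -4/3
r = -16/3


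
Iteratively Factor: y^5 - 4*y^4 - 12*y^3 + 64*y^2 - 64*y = (y - 2)*(y^4 - 2*y^3 - 16*y^2 + 32*y) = (y - 2)^2*(y^3 - 16*y) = (y - 2)^2*(y + 4)*(y^2 - 4*y) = y*(y - 2)^2*(y + 4)*(y - 4)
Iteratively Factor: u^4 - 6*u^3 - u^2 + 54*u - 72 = (u - 2)*(u^3 - 4*u^2 - 9*u + 36) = (u - 2)*(u + 3)*(u^2 - 7*u + 12) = (u - 4)*(u - 2)*(u + 3)*(u - 3)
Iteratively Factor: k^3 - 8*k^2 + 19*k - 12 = (k - 4)*(k^2 - 4*k + 3) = (k - 4)*(k - 1)*(k - 3)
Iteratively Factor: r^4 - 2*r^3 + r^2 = (r)*(r^3 - 2*r^2 + r) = r^2*(r^2 - 2*r + 1) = r^2*(r - 1)*(r - 1)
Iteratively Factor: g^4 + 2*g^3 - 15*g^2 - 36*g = (g + 3)*(g^3 - g^2 - 12*g) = (g + 3)^2*(g^2 - 4*g) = (g - 4)*(g + 3)^2*(g)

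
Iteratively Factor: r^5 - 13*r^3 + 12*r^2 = (r)*(r^4 - 13*r^2 + 12*r) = r*(r + 4)*(r^3 - 4*r^2 + 3*r) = r*(r - 1)*(r + 4)*(r^2 - 3*r) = r^2*(r - 1)*(r + 4)*(r - 3)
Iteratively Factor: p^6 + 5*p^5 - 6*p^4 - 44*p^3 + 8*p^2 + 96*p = (p + 2)*(p^5 + 3*p^4 - 12*p^3 - 20*p^2 + 48*p) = (p + 2)*(p + 4)*(p^4 - p^3 - 8*p^2 + 12*p) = (p - 2)*(p + 2)*(p + 4)*(p^3 + p^2 - 6*p) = (p - 2)^2*(p + 2)*(p + 4)*(p^2 + 3*p) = p*(p - 2)^2*(p + 2)*(p + 4)*(p + 3)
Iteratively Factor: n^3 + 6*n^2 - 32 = (n + 4)*(n^2 + 2*n - 8) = (n - 2)*(n + 4)*(n + 4)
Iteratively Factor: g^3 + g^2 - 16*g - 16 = (g + 1)*(g^2 - 16) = (g + 1)*(g + 4)*(g - 4)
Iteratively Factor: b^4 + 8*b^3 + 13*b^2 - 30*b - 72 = (b - 2)*(b^3 + 10*b^2 + 33*b + 36) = (b - 2)*(b + 3)*(b^2 + 7*b + 12) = (b - 2)*(b + 3)*(b + 4)*(b + 3)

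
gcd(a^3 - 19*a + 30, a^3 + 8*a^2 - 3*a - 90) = a^2 + 2*a - 15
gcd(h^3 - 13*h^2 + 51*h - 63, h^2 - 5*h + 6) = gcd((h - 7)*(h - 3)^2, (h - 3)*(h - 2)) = h - 3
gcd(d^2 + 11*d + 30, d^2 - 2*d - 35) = d + 5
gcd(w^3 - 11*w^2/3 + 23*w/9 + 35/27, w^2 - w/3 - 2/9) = w + 1/3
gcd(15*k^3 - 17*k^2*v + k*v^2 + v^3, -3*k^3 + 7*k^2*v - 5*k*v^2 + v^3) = 3*k^2 - 4*k*v + v^2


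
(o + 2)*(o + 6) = o^2 + 8*o + 12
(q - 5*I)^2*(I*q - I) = I*q^3 + 10*q^2 - I*q^2 - 10*q - 25*I*q + 25*I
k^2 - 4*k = k*(k - 4)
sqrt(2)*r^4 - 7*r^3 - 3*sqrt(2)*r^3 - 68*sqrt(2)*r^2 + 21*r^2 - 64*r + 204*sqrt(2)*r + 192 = (r - 3)*(r - 8*sqrt(2))*(r + 4*sqrt(2))*(sqrt(2)*r + 1)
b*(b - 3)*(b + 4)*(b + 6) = b^4 + 7*b^3 - 6*b^2 - 72*b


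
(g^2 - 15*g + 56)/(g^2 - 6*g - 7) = (g - 8)/(g + 1)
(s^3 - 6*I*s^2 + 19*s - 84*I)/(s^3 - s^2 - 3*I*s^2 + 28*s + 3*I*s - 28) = (s - 3*I)/(s - 1)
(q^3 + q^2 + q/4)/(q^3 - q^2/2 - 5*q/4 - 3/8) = 2*q/(2*q - 3)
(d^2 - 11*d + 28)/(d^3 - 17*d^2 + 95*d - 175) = (d - 4)/(d^2 - 10*d + 25)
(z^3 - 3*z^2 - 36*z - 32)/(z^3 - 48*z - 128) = (z + 1)/(z + 4)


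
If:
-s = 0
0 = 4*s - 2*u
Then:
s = 0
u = 0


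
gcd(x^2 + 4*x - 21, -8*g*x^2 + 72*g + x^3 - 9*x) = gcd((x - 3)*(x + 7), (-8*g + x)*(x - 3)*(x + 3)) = x - 3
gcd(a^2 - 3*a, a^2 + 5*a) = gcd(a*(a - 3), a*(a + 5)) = a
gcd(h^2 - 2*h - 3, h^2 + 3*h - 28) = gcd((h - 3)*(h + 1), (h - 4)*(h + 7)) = 1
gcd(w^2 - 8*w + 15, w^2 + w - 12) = w - 3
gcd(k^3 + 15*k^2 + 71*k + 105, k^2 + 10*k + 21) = k^2 + 10*k + 21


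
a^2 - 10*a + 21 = (a - 7)*(a - 3)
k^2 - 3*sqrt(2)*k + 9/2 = (k - 3*sqrt(2)/2)^2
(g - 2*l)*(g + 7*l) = g^2 + 5*g*l - 14*l^2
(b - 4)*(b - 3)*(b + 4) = b^3 - 3*b^2 - 16*b + 48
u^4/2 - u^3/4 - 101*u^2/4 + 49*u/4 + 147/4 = (u/2 + 1/2)*(u - 7)*(u - 3/2)*(u + 7)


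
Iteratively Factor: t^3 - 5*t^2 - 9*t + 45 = (t - 3)*(t^2 - 2*t - 15) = (t - 5)*(t - 3)*(t + 3)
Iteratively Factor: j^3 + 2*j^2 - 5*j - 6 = (j - 2)*(j^2 + 4*j + 3) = (j - 2)*(j + 1)*(j + 3)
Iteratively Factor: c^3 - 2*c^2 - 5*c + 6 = (c - 3)*(c^2 + c - 2) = (c - 3)*(c - 1)*(c + 2)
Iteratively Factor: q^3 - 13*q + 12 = (q - 3)*(q^2 + 3*q - 4) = (q - 3)*(q + 4)*(q - 1)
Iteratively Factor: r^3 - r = (r)*(r^2 - 1) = r*(r - 1)*(r + 1)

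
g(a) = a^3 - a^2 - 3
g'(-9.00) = 261.00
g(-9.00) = -813.00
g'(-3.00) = 33.00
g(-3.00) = -39.00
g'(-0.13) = 0.31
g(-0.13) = -3.02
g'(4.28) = 46.40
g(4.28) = 57.08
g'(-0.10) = 0.23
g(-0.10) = -3.01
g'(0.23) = -0.30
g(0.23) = -3.04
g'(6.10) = 99.43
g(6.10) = 186.77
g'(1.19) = 1.87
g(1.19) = -2.73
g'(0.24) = -0.31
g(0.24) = -3.04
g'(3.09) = 22.46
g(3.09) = 16.96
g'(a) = 3*a^2 - 2*a = a*(3*a - 2)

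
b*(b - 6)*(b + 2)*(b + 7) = b^4 + 3*b^3 - 40*b^2 - 84*b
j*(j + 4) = j^2 + 4*j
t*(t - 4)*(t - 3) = t^3 - 7*t^2 + 12*t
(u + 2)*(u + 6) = u^2 + 8*u + 12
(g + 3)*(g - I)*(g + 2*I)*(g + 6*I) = g^4 + 3*g^3 + 7*I*g^3 - 4*g^2 + 21*I*g^2 - 12*g + 12*I*g + 36*I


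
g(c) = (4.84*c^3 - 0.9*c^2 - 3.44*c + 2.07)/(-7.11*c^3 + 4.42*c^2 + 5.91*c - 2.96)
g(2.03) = -0.99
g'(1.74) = 0.68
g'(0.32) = -6.44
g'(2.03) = 0.33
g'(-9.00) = 0.00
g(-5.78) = -0.64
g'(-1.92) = 0.08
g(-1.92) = -0.55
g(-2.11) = -0.57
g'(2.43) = 0.16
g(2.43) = -0.90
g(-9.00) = -0.65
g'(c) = (14.52*c^2 - 1.8*c - 3.44)/(-7.11*c^3 + 4.42*c^2 + 5.91*c - 2.96) + (21.33*c^2 - 8.84*c - 5.91)*(4.84*c^3 - 0.9*c^2 - 3.44*c + 2.07)/(-7.11*c^3 + 4.42*c^2 + 5.91*c - 2.96)^2 = (14.9938*c^4 + 8.29199999999999*c^3 + 11.0597*c^2 - 12.9708*c - 2.0513)/(50.5521*c^6 - 62.8524*c^5 - 64.5038*c^4 + 94.3356*c^3 + 8.7617*c^2 - 34.9872*c + 8.7616)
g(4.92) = -0.76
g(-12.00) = -0.66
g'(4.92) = 0.02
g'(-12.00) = 0.00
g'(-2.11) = 0.06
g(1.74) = -1.13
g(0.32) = -1.22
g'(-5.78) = 0.01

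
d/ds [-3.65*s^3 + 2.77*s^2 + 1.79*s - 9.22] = -10.95*s^2 + 5.54*s + 1.79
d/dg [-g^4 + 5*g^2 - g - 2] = -4*g^3 + 10*g - 1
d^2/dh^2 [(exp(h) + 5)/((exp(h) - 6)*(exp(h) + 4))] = (exp(4*h) + 22*exp(3*h) + 114*exp(2*h) + 452*exp(h) + 336)*exp(h)/(exp(6*h) - 6*exp(5*h) - 60*exp(4*h) + 280*exp(3*h) + 1440*exp(2*h) - 3456*exp(h) - 13824)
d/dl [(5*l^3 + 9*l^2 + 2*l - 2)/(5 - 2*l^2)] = (-10*l^4 + 79*l^2 + 82*l + 10)/(4*l^4 - 20*l^2 + 25)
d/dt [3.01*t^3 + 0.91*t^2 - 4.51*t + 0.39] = 9.03*t^2 + 1.82*t - 4.51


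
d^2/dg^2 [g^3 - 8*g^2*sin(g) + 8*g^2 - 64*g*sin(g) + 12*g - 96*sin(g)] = 8*g^2*sin(g) + 64*g*sin(g) - 32*g*cos(g) + 6*g + 80*sin(g) - 128*cos(g) + 16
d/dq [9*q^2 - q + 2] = 18*q - 1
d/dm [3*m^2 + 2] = 6*m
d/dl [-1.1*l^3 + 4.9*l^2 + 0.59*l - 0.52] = -3.3*l^2 + 9.8*l + 0.59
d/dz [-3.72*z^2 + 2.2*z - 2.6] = 2.2 - 7.44*z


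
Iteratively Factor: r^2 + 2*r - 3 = (r + 3)*(r - 1)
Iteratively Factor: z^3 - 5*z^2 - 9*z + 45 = (z - 5)*(z^2 - 9) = (z - 5)*(z - 3)*(z + 3)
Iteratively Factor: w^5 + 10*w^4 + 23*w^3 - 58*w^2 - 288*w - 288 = (w + 2)*(w^4 + 8*w^3 + 7*w^2 - 72*w - 144) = (w + 2)*(w + 4)*(w^3 + 4*w^2 - 9*w - 36) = (w + 2)*(w + 4)^2*(w^2 - 9) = (w + 2)*(w + 3)*(w + 4)^2*(w - 3)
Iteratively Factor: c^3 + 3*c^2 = (c + 3)*(c^2) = c*(c + 3)*(c)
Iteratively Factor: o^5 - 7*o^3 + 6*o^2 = (o + 3)*(o^4 - 3*o^3 + 2*o^2) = (o - 2)*(o + 3)*(o^3 - o^2) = o*(o - 2)*(o + 3)*(o^2 - o) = o*(o - 2)*(o - 1)*(o + 3)*(o)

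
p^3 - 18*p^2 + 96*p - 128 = (p - 8)^2*(p - 2)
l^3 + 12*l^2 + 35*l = l*(l + 5)*(l + 7)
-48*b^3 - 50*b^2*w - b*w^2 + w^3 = (-8*b + w)*(b + w)*(6*b + w)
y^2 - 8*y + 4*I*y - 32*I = (y - 8)*(y + 4*I)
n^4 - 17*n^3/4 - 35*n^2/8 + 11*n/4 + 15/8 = (n - 5)*(n - 3/4)*(n + 1/2)*(n + 1)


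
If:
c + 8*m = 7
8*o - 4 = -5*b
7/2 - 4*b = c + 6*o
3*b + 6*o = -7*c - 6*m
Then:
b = 182/37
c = -27/37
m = 143/148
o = -381/148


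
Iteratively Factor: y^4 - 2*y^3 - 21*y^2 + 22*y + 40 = (y - 2)*(y^3 - 21*y - 20) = (y - 5)*(y - 2)*(y^2 + 5*y + 4) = (y - 5)*(y - 2)*(y + 4)*(y + 1)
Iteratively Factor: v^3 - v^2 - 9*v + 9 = (v + 3)*(v^2 - 4*v + 3) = (v - 1)*(v + 3)*(v - 3)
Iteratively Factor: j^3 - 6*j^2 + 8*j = (j)*(j^2 - 6*j + 8) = j*(j - 4)*(j - 2)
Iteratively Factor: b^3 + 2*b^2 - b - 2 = (b - 1)*(b^2 + 3*b + 2) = (b - 1)*(b + 1)*(b + 2)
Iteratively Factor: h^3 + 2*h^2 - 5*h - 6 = (h - 2)*(h^2 + 4*h + 3) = (h - 2)*(h + 3)*(h + 1)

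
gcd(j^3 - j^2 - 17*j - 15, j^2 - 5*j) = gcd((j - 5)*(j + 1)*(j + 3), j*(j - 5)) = j - 5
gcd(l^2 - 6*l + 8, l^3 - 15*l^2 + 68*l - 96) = l - 4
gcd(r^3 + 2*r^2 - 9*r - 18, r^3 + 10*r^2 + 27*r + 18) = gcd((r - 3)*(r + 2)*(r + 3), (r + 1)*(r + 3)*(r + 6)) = r + 3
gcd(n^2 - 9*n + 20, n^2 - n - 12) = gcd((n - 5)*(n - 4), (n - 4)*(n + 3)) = n - 4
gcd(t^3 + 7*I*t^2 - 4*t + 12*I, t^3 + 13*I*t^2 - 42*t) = t + 6*I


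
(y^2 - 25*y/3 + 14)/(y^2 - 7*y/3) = (y - 6)/y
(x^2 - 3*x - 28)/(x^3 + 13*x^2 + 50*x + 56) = (x - 7)/(x^2 + 9*x + 14)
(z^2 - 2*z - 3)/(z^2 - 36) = (z^2 - 2*z - 3)/(z^2 - 36)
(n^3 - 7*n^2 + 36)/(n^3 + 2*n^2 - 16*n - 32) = (n^2 - 9*n + 18)/(n^2 - 16)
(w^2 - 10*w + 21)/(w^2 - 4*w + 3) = (w - 7)/(w - 1)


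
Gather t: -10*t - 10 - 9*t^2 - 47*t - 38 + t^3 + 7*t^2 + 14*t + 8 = t^3 - 2*t^2 - 43*t - 40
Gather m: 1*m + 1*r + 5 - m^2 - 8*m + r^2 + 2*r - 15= -m^2 - 7*m + r^2 + 3*r - 10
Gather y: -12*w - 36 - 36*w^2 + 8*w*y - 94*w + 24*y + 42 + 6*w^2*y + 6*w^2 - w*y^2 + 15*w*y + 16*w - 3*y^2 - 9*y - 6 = -30*w^2 - 90*w + y^2*(-w - 3) + y*(6*w^2 + 23*w + 15)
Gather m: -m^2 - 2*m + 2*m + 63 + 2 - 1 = 64 - m^2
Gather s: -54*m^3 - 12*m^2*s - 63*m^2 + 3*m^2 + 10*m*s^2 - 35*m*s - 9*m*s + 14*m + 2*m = -54*m^3 - 60*m^2 + 10*m*s^2 + 16*m + s*(-12*m^2 - 44*m)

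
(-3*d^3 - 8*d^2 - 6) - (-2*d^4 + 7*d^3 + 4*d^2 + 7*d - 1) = 2*d^4 - 10*d^3 - 12*d^2 - 7*d - 5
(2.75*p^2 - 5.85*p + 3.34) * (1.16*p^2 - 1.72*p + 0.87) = 3.19*p^4 - 11.516*p^3 + 16.3289*p^2 - 10.8343*p + 2.9058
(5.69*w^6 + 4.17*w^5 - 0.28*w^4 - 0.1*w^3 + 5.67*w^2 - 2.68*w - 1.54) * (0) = 0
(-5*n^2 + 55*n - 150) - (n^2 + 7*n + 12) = -6*n^2 + 48*n - 162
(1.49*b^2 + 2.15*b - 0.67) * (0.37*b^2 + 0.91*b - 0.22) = 0.5513*b^4 + 2.1514*b^3 + 1.3808*b^2 - 1.0827*b + 0.1474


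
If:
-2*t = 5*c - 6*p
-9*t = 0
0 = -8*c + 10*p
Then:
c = 0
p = 0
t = 0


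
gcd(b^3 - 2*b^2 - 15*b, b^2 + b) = b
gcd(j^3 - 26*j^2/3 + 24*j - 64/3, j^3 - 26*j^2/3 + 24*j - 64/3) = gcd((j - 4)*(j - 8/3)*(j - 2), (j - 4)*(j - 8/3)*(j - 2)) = j^3 - 26*j^2/3 + 24*j - 64/3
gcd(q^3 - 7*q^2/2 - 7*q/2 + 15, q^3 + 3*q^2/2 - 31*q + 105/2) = q^2 - 11*q/2 + 15/2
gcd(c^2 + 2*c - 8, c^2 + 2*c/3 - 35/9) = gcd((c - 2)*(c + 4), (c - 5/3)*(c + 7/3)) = 1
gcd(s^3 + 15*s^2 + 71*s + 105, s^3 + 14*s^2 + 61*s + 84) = s^2 + 10*s + 21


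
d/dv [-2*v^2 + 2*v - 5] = 2 - 4*v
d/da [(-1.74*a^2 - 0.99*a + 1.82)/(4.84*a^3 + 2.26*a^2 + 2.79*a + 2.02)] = (8.4216*a^4 + 9.5832*a^3 - 29.0436*a^2 - 15.256*a - 7.0776)/(23.4256*a^6 + 21.8768*a^5 + 32.1148*a^4 + 32.1644*a^3 + 16.9145*a^2 + 11.2716*a + 4.0804)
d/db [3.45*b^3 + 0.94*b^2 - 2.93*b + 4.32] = 10.35*b^2 + 1.88*b - 2.93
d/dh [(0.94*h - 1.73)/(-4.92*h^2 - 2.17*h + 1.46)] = (4.6248*h^2 - 17.0232*h - 2.3817)/(24.2064*h^4 + 21.3528*h^3 - 9.6575*h^2 - 6.3364*h + 2.1316)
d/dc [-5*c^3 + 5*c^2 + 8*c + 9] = -15*c^2 + 10*c + 8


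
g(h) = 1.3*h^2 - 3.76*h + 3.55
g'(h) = 2.6*h - 3.76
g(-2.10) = 17.18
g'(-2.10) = -9.22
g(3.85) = 8.34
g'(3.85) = 6.25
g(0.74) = 1.48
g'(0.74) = -1.84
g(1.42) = 0.83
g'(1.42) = -0.07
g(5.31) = 20.24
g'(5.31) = 10.05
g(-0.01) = 3.59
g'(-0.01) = -3.79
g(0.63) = 1.70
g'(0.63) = -2.12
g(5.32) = 20.34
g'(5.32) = 10.07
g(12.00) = 145.63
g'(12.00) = 27.44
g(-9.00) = 142.69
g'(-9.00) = -27.16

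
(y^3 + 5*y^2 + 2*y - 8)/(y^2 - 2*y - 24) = (y^2 + y - 2)/(y - 6)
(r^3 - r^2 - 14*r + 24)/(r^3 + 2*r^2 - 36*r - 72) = (r^3 - r^2 - 14*r + 24)/(r^3 + 2*r^2 - 36*r - 72)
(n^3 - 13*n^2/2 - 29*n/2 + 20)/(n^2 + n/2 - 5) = (n^2 - 9*n + 8)/(n - 2)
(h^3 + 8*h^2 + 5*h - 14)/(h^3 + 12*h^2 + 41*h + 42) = (h - 1)/(h + 3)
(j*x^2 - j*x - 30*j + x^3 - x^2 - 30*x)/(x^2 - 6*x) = j + 5*j/x + x + 5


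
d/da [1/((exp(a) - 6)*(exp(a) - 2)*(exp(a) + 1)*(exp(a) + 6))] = (-4*exp(3*a) + 3*exp(2*a) + 76*exp(a) - 36)*exp(a)/(exp(8*a) - 2*exp(7*a) - 75*exp(6*a) + 148*exp(5*a) + 1516*exp(4*a) - 2880*exp(3*a) - 4176*exp(2*a) + 5184*exp(a) + 5184)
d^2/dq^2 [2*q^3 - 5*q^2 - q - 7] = 12*q - 10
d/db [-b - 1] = -1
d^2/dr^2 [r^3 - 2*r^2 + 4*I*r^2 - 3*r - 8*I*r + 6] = 6*r - 4 + 8*I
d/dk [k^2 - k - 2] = 2*k - 1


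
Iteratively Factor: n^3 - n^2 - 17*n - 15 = (n - 5)*(n^2 + 4*n + 3) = (n - 5)*(n + 3)*(n + 1)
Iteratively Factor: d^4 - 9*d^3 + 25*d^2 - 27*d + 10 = (d - 2)*(d^3 - 7*d^2 + 11*d - 5) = (d - 5)*(d - 2)*(d^2 - 2*d + 1) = (d - 5)*(d - 2)*(d - 1)*(d - 1)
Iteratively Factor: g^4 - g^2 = (g)*(g^3 - g) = g^2*(g^2 - 1) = g^2*(g + 1)*(g - 1)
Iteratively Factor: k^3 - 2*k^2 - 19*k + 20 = (k - 5)*(k^2 + 3*k - 4) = (k - 5)*(k - 1)*(k + 4)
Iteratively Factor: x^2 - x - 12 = (x - 4)*(x + 3)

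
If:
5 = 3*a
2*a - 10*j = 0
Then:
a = 5/3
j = 1/3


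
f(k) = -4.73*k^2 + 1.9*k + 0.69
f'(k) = 1.9 - 9.46*k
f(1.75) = -10.47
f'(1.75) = -14.66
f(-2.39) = -30.87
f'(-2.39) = 24.51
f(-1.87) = -19.40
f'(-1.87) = 19.59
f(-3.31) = -57.42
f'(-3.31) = 33.21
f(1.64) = -8.92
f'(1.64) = -13.61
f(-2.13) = -24.82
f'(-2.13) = 22.05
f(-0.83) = -4.15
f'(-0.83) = 9.75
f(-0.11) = 0.42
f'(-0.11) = 2.94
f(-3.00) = -47.58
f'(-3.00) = 30.28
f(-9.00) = -399.54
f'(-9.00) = 87.04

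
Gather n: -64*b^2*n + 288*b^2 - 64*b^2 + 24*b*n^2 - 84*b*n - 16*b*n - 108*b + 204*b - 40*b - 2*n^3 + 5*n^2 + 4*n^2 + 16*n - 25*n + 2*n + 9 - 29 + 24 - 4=224*b^2 + 56*b - 2*n^3 + n^2*(24*b + 9) + n*(-64*b^2 - 100*b - 7)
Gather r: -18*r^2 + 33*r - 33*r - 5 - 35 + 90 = 50 - 18*r^2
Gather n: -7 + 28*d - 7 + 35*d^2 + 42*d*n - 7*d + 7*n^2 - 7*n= 35*d^2 + 21*d + 7*n^2 + n*(42*d - 7) - 14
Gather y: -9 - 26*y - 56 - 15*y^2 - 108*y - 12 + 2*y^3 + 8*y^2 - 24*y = 2*y^3 - 7*y^2 - 158*y - 77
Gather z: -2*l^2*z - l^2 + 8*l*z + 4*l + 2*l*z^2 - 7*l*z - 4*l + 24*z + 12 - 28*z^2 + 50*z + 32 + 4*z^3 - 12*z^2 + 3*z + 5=-l^2 + 4*z^3 + z^2*(2*l - 40) + z*(-2*l^2 + l + 77) + 49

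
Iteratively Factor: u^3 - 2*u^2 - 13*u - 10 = (u + 2)*(u^2 - 4*u - 5) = (u - 5)*(u + 2)*(u + 1)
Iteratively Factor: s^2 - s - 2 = (s - 2)*(s + 1)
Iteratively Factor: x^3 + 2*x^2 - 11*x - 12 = (x + 1)*(x^2 + x - 12) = (x + 1)*(x + 4)*(x - 3)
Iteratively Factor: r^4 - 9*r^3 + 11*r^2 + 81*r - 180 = (r - 3)*(r^3 - 6*r^2 - 7*r + 60) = (r - 3)*(r + 3)*(r^2 - 9*r + 20) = (r - 5)*(r - 3)*(r + 3)*(r - 4)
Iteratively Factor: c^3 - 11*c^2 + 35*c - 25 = (c - 5)*(c^2 - 6*c + 5) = (c - 5)^2*(c - 1)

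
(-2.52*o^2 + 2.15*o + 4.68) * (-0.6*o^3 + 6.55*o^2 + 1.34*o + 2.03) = 1.512*o^5 - 17.796*o^4 + 7.8977*o^3 + 28.4194*o^2 + 10.6357*o + 9.5004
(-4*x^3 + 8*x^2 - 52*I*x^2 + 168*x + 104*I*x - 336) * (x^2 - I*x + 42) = -4*x^5 + 8*x^4 - 48*I*x^4 - 52*x^3 + 96*I*x^3 + 104*x^2 - 2352*I*x^2 + 7056*x + 4704*I*x - 14112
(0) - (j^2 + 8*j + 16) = -j^2 - 8*j - 16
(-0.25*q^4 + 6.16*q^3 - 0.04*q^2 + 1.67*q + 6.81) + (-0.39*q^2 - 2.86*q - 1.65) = -0.25*q^4 + 6.16*q^3 - 0.43*q^2 - 1.19*q + 5.16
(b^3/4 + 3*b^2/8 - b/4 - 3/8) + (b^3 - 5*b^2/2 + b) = 5*b^3/4 - 17*b^2/8 + 3*b/4 - 3/8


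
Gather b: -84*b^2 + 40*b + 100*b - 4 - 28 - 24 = -84*b^2 + 140*b - 56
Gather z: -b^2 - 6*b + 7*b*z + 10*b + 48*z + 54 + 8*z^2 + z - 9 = -b^2 + 4*b + 8*z^2 + z*(7*b + 49) + 45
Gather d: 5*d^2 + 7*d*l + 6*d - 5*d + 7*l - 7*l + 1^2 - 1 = 5*d^2 + d*(7*l + 1)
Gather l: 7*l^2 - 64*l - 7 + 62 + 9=7*l^2 - 64*l + 64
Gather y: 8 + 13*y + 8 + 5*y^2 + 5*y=5*y^2 + 18*y + 16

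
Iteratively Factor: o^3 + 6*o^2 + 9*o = (o)*(o^2 + 6*o + 9) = o*(o + 3)*(o + 3)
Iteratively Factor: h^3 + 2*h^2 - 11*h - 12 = (h + 4)*(h^2 - 2*h - 3) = (h - 3)*(h + 4)*(h + 1)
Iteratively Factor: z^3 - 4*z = (z + 2)*(z^2 - 2*z) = z*(z + 2)*(z - 2)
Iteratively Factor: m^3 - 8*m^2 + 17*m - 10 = (m - 1)*(m^2 - 7*m + 10) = (m - 5)*(m - 1)*(m - 2)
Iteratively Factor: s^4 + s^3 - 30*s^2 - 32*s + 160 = (s + 4)*(s^3 - 3*s^2 - 18*s + 40) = (s - 5)*(s + 4)*(s^2 + 2*s - 8) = (s - 5)*(s - 2)*(s + 4)*(s + 4)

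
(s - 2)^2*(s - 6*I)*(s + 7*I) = s^4 - 4*s^3 + I*s^3 + 46*s^2 - 4*I*s^2 - 168*s + 4*I*s + 168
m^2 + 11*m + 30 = (m + 5)*(m + 6)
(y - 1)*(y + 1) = y^2 - 1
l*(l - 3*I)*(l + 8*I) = l^3 + 5*I*l^2 + 24*l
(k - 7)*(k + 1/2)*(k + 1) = k^3 - 11*k^2/2 - 10*k - 7/2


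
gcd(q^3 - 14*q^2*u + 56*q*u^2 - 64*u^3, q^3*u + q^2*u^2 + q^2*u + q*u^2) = 1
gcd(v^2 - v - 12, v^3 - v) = 1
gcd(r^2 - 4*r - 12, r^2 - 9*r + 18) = r - 6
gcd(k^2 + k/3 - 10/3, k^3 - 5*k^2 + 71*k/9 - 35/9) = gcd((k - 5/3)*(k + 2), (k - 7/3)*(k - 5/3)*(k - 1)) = k - 5/3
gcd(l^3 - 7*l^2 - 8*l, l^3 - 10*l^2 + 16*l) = l^2 - 8*l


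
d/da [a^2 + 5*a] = 2*a + 5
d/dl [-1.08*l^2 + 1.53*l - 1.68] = 1.53 - 2.16*l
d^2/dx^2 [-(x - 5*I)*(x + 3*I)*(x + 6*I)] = -6*x - 8*I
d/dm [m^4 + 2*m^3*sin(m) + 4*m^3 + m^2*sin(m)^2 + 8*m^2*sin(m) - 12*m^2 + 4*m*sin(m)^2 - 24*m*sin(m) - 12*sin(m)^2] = 2*m^3*cos(m) + 4*m^3 + 6*m^2*sin(m) + m^2*sin(2*m) + 8*m^2*cos(m) + 12*m^2 + 2*m*sin(m)^2 + 16*m*sin(m) + 4*m*sin(2*m) - 24*m*cos(m) - 24*m + 4*sin(m)^2 - 24*sin(m) - 12*sin(2*m)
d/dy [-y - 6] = -1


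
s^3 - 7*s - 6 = (s - 3)*(s + 1)*(s + 2)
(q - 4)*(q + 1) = q^2 - 3*q - 4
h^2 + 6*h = h*(h + 6)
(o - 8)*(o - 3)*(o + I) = o^3 - 11*o^2 + I*o^2 + 24*o - 11*I*o + 24*I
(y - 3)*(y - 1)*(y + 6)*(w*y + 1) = w*y^4 + 2*w*y^3 - 21*w*y^2 + 18*w*y + y^3 + 2*y^2 - 21*y + 18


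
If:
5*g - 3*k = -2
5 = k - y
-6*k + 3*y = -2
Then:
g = -3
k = -13/3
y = -28/3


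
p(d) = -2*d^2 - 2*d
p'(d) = -4*d - 2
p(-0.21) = 0.33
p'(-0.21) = -1.16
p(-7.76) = -104.92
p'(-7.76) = 29.04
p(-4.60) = -33.12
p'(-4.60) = 16.40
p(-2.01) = -4.06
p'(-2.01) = 6.04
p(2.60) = -18.72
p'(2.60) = -12.40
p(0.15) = -0.34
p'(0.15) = -2.60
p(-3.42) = -16.55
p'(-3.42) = 11.68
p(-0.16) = 0.27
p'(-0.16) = -1.36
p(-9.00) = -144.00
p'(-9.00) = 34.00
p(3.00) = -24.00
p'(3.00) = -14.00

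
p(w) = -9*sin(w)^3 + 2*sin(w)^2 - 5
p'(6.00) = -3.10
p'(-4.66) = 1.20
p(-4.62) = -11.90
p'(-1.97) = 10.34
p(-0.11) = -4.96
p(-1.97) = 3.74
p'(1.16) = -7.60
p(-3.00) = -4.93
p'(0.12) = 0.09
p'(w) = -27*sin(w)^2*cos(w) + 4*sin(w)*cos(w)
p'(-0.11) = -0.76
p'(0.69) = -6.47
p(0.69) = -6.51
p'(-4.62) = 2.10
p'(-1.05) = -11.83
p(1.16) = -10.25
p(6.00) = -4.65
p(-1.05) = 2.38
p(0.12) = -4.99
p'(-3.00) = 1.09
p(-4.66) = -11.97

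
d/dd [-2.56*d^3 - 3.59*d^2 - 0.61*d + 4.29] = -7.68*d^2 - 7.18*d - 0.61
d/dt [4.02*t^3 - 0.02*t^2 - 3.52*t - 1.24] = 12.06*t^2 - 0.04*t - 3.52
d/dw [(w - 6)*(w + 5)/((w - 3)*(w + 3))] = (w^2 + 42*w + 9)/(w^4 - 18*w^2 + 81)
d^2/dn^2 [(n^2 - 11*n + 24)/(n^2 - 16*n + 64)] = 10/(n^3 - 24*n^2 + 192*n - 512)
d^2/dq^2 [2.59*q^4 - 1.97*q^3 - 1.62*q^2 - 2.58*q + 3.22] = 31.08*q^2 - 11.82*q - 3.24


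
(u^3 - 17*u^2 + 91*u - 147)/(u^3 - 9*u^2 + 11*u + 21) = (u - 7)/(u + 1)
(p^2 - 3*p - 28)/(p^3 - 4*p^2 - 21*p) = (p + 4)/(p*(p + 3))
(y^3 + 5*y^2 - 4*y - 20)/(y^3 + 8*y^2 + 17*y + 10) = (y - 2)/(y + 1)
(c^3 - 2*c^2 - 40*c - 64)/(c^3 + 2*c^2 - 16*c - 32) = (c - 8)/(c - 4)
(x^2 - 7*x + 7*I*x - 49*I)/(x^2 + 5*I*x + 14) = (x - 7)/(x - 2*I)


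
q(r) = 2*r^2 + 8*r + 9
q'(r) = 4*r + 8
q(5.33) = 108.46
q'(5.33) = 29.32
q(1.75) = 29.12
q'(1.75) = 15.00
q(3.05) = 52.00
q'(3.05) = 20.20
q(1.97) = 32.52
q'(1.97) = 15.88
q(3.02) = 51.40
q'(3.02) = 20.08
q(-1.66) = 1.23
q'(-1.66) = 1.36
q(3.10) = 53.02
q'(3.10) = 20.40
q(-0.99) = 3.04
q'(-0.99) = 4.04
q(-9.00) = 99.00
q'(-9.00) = -28.00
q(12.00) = 393.00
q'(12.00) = 56.00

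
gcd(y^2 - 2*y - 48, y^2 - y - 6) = 1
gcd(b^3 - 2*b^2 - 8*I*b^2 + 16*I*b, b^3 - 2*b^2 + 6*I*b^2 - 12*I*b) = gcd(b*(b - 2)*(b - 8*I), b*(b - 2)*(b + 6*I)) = b^2 - 2*b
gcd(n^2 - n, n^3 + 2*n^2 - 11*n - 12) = 1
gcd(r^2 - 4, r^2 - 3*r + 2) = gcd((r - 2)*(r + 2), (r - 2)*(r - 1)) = r - 2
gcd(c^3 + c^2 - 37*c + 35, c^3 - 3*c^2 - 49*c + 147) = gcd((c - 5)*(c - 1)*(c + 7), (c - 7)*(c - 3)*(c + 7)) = c + 7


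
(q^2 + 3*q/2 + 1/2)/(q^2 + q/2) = (q + 1)/q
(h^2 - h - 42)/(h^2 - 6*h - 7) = (h + 6)/(h + 1)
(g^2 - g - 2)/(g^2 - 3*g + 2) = (g + 1)/(g - 1)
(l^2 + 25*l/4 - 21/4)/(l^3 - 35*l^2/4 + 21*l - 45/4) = (l + 7)/(l^2 - 8*l + 15)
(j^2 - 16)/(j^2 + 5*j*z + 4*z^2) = (j^2 - 16)/(j^2 + 5*j*z + 4*z^2)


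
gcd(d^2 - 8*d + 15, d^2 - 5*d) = d - 5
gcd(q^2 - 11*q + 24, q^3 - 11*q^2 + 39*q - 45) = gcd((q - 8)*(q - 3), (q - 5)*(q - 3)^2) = q - 3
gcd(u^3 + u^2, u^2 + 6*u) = u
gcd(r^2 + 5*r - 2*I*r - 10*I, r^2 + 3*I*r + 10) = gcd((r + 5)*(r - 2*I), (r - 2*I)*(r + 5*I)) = r - 2*I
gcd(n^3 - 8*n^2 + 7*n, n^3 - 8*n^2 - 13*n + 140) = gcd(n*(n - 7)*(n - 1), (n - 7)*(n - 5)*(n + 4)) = n - 7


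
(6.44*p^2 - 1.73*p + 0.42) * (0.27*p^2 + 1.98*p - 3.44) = 1.7388*p^4 + 12.2841*p^3 - 25.4656*p^2 + 6.7828*p - 1.4448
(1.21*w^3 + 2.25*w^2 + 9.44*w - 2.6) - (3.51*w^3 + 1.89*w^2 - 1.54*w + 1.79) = -2.3*w^3 + 0.36*w^2 + 10.98*w - 4.39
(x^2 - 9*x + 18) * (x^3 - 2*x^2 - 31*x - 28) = x^5 - 11*x^4 + 5*x^3 + 215*x^2 - 306*x - 504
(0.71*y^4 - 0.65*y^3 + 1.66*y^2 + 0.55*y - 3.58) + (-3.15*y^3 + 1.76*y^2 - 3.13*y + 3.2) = 0.71*y^4 - 3.8*y^3 + 3.42*y^2 - 2.58*y - 0.38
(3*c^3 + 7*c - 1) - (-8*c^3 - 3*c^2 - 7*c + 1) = 11*c^3 + 3*c^2 + 14*c - 2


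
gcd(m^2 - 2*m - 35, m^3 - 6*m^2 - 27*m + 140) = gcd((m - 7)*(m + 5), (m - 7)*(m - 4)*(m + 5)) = m^2 - 2*m - 35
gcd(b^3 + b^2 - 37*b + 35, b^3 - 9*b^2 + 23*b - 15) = b^2 - 6*b + 5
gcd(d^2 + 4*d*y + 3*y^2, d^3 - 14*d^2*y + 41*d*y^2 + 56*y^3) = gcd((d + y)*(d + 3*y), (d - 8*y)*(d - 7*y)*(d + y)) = d + y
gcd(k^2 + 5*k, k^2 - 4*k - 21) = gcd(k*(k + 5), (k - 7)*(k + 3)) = 1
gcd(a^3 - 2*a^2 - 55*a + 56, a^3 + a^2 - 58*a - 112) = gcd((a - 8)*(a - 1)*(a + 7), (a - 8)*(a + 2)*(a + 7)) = a^2 - a - 56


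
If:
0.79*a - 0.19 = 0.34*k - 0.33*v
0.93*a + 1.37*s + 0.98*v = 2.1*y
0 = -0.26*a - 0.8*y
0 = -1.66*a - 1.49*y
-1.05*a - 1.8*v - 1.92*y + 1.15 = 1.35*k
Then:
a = 0.00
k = 0.04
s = -0.44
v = 0.61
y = 0.00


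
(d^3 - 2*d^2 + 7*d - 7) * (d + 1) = d^4 - d^3 + 5*d^2 - 7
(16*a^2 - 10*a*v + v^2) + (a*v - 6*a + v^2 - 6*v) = 16*a^2 - 9*a*v - 6*a + 2*v^2 - 6*v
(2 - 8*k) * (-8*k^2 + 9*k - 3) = 64*k^3 - 88*k^2 + 42*k - 6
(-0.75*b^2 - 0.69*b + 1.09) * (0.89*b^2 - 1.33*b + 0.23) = -0.6675*b^4 + 0.3834*b^3 + 1.7153*b^2 - 1.6084*b + 0.2507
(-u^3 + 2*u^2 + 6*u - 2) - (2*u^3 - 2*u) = -3*u^3 + 2*u^2 + 8*u - 2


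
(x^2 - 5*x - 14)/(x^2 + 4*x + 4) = (x - 7)/(x + 2)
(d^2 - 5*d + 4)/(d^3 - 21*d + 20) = 1/(d + 5)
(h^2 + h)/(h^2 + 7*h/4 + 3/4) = 4*h/(4*h + 3)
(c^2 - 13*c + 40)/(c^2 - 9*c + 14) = (c^2 - 13*c + 40)/(c^2 - 9*c + 14)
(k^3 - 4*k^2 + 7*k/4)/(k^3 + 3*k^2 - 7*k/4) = (2*k - 7)/(2*k + 7)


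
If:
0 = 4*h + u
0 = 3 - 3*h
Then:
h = 1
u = -4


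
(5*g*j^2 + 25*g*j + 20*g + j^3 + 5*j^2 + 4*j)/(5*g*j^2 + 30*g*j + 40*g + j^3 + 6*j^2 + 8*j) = (j + 1)/(j + 2)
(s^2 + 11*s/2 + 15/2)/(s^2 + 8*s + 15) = (s + 5/2)/(s + 5)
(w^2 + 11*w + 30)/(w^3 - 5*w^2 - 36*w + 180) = (w + 5)/(w^2 - 11*w + 30)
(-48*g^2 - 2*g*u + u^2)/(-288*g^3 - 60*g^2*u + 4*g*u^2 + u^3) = 1/(6*g + u)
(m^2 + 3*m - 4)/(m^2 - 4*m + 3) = (m + 4)/(m - 3)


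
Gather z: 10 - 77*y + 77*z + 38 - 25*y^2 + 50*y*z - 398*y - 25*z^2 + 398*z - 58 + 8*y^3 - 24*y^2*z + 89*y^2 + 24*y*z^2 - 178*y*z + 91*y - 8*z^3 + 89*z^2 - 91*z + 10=8*y^3 + 64*y^2 - 384*y - 8*z^3 + z^2*(24*y + 64) + z*(-24*y^2 - 128*y + 384)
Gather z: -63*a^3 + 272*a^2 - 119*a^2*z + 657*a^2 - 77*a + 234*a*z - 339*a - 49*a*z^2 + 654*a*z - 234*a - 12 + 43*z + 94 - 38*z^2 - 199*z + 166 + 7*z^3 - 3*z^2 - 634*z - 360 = -63*a^3 + 929*a^2 - 650*a + 7*z^3 + z^2*(-49*a - 41) + z*(-119*a^2 + 888*a - 790) - 112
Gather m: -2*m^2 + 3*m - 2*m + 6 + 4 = -2*m^2 + m + 10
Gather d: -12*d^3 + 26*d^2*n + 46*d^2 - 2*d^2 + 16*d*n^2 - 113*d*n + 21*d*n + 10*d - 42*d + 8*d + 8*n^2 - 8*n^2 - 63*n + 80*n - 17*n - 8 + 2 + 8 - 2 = -12*d^3 + d^2*(26*n + 44) + d*(16*n^2 - 92*n - 24)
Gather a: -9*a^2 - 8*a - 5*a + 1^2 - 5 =-9*a^2 - 13*a - 4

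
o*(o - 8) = o^2 - 8*o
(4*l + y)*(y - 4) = 4*l*y - 16*l + y^2 - 4*y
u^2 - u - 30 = (u - 6)*(u + 5)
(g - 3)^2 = g^2 - 6*g + 9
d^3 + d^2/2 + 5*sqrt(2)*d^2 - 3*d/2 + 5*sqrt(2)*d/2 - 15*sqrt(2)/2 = (d - 1)*(d + 3/2)*(d + 5*sqrt(2))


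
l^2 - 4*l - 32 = (l - 8)*(l + 4)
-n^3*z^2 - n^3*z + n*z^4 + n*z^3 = z*(-n + z)*(n + z)*(n*z + n)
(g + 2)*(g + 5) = g^2 + 7*g + 10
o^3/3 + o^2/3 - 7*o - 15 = (o/3 + 1)*(o - 5)*(o + 3)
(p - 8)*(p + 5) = p^2 - 3*p - 40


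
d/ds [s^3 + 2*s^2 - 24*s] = 3*s^2 + 4*s - 24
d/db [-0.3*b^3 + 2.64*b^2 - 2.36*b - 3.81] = -0.9*b^2 + 5.28*b - 2.36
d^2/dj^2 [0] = 0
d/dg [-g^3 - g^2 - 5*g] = -3*g^2 - 2*g - 5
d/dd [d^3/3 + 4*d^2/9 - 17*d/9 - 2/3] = d^2 + 8*d/9 - 17/9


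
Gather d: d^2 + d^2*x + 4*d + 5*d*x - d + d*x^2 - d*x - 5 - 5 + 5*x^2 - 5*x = d^2*(x + 1) + d*(x^2 + 4*x + 3) + 5*x^2 - 5*x - 10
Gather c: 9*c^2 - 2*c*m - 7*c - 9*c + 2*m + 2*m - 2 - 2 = 9*c^2 + c*(-2*m - 16) + 4*m - 4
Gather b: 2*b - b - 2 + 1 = b - 1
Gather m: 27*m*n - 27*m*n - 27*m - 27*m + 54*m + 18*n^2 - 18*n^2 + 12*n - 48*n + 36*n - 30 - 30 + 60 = 0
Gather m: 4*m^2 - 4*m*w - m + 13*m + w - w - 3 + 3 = 4*m^2 + m*(12 - 4*w)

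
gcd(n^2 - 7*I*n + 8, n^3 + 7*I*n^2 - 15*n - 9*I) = n + I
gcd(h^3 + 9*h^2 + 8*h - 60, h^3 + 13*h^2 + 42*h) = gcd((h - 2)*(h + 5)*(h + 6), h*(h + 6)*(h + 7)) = h + 6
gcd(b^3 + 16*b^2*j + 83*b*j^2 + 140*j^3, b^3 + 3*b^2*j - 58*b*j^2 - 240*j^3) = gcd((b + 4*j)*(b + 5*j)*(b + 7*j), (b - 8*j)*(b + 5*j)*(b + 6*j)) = b + 5*j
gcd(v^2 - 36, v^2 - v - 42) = v + 6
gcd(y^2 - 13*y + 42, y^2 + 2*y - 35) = 1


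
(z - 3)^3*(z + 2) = z^4 - 7*z^3 + 9*z^2 + 27*z - 54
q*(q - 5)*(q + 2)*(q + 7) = q^4 + 4*q^3 - 31*q^2 - 70*q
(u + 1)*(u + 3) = u^2 + 4*u + 3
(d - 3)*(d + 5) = d^2 + 2*d - 15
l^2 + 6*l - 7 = (l - 1)*(l + 7)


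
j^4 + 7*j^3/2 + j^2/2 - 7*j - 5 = (j + 1)*(j + 5/2)*(j - sqrt(2))*(j + sqrt(2))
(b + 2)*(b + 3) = b^2 + 5*b + 6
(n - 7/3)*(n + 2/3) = n^2 - 5*n/3 - 14/9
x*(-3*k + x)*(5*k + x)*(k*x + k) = -15*k^3*x^2 - 15*k^3*x + 2*k^2*x^3 + 2*k^2*x^2 + k*x^4 + k*x^3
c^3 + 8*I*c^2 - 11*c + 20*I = (c - I)*(c + 4*I)*(c + 5*I)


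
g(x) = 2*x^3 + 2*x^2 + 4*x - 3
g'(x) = 6*x^2 + 4*x + 4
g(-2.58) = -34.35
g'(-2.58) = 33.62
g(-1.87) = -16.56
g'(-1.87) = 17.50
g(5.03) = 322.25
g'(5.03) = 175.93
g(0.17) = -2.25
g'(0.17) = 4.85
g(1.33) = 10.56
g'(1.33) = 19.93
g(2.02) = 29.73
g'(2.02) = 36.56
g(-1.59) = -12.34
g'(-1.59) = 12.81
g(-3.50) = -78.25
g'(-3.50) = 63.50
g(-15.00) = -6363.00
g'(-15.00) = 1294.00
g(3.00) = 81.00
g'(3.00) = 70.00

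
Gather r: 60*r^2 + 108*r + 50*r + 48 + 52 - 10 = 60*r^2 + 158*r + 90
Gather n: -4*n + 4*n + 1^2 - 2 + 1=0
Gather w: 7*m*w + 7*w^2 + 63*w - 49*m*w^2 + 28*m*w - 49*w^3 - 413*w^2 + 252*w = -49*w^3 + w^2*(-49*m - 406) + w*(35*m + 315)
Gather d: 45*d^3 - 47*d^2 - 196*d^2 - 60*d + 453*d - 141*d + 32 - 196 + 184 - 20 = 45*d^3 - 243*d^2 + 252*d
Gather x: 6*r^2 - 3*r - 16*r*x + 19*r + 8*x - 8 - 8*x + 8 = 6*r^2 - 16*r*x + 16*r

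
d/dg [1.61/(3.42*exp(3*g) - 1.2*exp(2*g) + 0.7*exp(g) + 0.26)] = (-16.5186*exp(2*g) + 3.864*exp(g) - 1.127)*exp(g)/(3.42*exp(3*g) - 1.2*exp(2*g) + 0.7*exp(g) + 0.26)^2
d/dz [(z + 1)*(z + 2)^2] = (z + 2)*(3*z + 4)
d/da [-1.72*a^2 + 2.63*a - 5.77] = 2.63 - 3.44*a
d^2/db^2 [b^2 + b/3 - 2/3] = 2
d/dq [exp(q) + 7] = exp(q)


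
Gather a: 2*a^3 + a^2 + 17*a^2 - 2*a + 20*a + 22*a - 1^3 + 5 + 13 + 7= 2*a^3 + 18*a^2 + 40*a + 24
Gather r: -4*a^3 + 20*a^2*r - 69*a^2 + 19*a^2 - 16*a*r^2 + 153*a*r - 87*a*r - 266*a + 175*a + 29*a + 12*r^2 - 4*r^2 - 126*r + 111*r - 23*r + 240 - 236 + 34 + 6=-4*a^3 - 50*a^2 - 62*a + r^2*(8 - 16*a) + r*(20*a^2 + 66*a - 38) + 44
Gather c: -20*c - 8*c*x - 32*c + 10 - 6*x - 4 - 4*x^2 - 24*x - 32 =c*(-8*x - 52) - 4*x^2 - 30*x - 26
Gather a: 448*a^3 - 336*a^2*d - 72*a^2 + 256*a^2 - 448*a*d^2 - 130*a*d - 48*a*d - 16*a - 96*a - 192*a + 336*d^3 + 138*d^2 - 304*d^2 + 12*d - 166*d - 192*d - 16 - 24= 448*a^3 + a^2*(184 - 336*d) + a*(-448*d^2 - 178*d - 304) + 336*d^3 - 166*d^2 - 346*d - 40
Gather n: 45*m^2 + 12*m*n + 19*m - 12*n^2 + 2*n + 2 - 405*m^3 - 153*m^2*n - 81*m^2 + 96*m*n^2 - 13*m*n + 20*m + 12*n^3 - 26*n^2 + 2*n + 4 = -405*m^3 - 36*m^2 + 39*m + 12*n^3 + n^2*(96*m - 38) + n*(-153*m^2 - m + 4) + 6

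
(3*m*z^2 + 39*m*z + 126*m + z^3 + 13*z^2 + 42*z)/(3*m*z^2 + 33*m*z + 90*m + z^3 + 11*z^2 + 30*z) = (z + 7)/(z + 5)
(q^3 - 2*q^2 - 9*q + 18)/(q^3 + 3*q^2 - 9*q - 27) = (q - 2)/(q + 3)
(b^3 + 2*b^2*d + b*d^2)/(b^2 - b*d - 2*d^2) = b*(b + d)/(b - 2*d)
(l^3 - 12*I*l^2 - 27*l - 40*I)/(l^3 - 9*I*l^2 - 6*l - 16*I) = (l - 5*I)/(l - 2*I)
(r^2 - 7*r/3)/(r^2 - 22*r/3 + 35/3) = r/(r - 5)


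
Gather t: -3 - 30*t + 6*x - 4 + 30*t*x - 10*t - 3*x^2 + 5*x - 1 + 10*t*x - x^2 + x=t*(40*x - 40) - 4*x^2 + 12*x - 8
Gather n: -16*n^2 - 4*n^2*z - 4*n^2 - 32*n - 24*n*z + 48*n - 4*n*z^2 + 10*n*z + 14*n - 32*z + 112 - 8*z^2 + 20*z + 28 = n^2*(-4*z - 20) + n*(-4*z^2 - 14*z + 30) - 8*z^2 - 12*z + 140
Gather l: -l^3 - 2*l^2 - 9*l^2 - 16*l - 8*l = -l^3 - 11*l^2 - 24*l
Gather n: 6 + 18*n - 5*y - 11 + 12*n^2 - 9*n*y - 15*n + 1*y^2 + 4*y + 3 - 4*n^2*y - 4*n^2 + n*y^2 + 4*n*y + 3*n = n^2*(8 - 4*y) + n*(y^2 - 5*y + 6) + y^2 - y - 2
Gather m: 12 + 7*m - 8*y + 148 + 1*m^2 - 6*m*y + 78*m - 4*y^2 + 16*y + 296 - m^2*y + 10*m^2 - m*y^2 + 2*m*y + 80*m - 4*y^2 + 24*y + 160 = m^2*(11 - y) + m*(-y^2 - 4*y + 165) - 8*y^2 + 32*y + 616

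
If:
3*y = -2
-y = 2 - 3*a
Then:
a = 4/9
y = -2/3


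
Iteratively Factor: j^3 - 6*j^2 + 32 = (j + 2)*(j^2 - 8*j + 16) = (j - 4)*(j + 2)*(j - 4)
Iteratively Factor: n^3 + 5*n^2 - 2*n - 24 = (n + 4)*(n^2 + n - 6) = (n + 3)*(n + 4)*(n - 2)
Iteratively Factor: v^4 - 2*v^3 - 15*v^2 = (v)*(v^3 - 2*v^2 - 15*v) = v*(v - 5)*(v^2 + 3*v) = v*(v - 5)*(v + 3)*(v)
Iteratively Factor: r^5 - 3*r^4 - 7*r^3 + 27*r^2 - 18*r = (r)*(r^4 - 3*r^3 - 7*r^2 + 27*r - 18) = r*(r + 3)*(r^3 - 6*r^2 + 11*r - 6) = r*(r - 3)*(r + 3)*(r^2 - 3*r + 2) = r*(r - 3)*(r - 2)*(r + 3)*(r - 1)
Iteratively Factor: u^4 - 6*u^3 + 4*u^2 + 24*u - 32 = (u - 2)*(u^3 - 4*u^2 - 4*u + 16) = (u - 2)*(u + 2)*(u^2 - 6*u + 8) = (u - 2)^2*(u + 2)*(u - 4)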